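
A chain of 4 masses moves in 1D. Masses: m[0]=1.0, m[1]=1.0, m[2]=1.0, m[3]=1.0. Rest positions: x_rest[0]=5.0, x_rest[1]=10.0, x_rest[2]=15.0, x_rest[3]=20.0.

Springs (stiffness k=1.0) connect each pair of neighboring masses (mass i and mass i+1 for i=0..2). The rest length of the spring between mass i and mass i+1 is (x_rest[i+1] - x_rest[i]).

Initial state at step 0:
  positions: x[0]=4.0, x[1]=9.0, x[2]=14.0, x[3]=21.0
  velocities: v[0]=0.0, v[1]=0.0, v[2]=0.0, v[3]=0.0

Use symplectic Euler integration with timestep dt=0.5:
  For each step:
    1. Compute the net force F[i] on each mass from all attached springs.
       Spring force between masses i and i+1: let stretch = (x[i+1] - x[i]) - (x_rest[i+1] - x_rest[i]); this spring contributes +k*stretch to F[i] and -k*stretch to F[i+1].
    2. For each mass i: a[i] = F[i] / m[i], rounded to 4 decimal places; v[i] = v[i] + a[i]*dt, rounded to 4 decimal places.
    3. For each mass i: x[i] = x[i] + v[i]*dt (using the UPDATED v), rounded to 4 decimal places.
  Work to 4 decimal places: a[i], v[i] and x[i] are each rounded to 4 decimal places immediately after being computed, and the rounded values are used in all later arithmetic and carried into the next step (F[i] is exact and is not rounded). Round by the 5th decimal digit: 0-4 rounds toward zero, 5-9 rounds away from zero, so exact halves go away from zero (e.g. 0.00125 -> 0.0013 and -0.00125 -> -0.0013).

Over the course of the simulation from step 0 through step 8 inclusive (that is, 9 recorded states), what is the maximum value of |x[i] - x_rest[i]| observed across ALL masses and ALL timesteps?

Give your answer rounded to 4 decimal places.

Answer: 1.4379

Derivation:
Step 0: x=[4.0000 9.0000 14.0000 21.0000] v=[0.0000 0.0000 0.0000 0.0000]
Step 1: x=[4.0000 9.0000 14.5000 20.5000] v=[0.0000 0.0000 1.0000 -1.0000]
Step 2: x=[4.0000 9.1250 15.1250 19.7500] v=[0.0000 0.2500 1.2500 -1.5000]
Step 3: x=[4.0313 9.4688 15.4063 19.0938] v=[0.0625 0.6875 0.5625 -1.3125]
Step 4: x=[4.1720 9.9376 15.1251 18.7657] v=[0.2813 0.9375 -0.5625 -0.6563]
Step 5: x=[4.5041 10.2619 14.4571 18.7774] v=[0.6641 0.6485 -1.3360 0.0234]
Step 6: x=[5.0256 10.1955 13.8204 18.9591] v=[1.0430 -0.1328 -1.2735 0.3633]
Step 7: x=[5.5896 9.7429 13.5621 19.1061] v=[1.1280 -0.9053 -0.5166 0.2940]
Step 8: x=[5.9420 9.2067 13.7350 19.1171] v=[0.7047 -1.0724 0.3458 0.0220]
Max displacement = 1.4379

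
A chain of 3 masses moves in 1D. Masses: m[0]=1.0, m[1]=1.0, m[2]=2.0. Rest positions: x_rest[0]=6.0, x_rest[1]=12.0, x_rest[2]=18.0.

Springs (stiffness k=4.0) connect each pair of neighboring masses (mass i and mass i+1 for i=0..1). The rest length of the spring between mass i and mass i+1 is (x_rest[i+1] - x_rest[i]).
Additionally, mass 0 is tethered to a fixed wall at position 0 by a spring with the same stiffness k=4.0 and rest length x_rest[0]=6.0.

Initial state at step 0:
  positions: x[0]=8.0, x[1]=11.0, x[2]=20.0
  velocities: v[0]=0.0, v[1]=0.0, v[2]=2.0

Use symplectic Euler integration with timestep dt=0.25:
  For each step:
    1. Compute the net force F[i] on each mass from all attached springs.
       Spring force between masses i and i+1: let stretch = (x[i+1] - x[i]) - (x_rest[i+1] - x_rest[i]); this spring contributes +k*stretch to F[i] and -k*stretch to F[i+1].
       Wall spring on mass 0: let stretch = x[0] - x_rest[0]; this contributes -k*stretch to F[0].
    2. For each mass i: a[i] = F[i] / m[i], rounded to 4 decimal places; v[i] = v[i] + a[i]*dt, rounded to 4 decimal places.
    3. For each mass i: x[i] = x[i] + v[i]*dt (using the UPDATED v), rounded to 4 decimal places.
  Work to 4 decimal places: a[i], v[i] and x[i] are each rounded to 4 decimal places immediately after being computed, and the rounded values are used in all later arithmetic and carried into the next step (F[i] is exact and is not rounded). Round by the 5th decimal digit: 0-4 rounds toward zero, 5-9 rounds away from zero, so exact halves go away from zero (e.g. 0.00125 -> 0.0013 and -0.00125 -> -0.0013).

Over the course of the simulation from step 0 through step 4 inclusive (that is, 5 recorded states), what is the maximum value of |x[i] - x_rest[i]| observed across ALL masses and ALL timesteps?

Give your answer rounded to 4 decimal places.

Answer: 3.5274

Derivation:
Step 0: x=[8.0000 11.0000 20.0000] v=[0.0000 0.0000 2.0000]
Step 1: x=[6.7500 12.5000 20.1250] v=[-5.0000 6.0000 0.5000]
Step 2: x=[5.2500 14.4688 20.0469] v=[-6.0000 7.8750 -0.3125]
Step 3: x=[4.7422 15.5274 20.0215] v=[-2.0312 4.2343 -0.1016]
Step 4: x=[5.7452 15.0132 20.1844] v=[4.0118 -2.0568 0.6514]
Max displacement = 3.5274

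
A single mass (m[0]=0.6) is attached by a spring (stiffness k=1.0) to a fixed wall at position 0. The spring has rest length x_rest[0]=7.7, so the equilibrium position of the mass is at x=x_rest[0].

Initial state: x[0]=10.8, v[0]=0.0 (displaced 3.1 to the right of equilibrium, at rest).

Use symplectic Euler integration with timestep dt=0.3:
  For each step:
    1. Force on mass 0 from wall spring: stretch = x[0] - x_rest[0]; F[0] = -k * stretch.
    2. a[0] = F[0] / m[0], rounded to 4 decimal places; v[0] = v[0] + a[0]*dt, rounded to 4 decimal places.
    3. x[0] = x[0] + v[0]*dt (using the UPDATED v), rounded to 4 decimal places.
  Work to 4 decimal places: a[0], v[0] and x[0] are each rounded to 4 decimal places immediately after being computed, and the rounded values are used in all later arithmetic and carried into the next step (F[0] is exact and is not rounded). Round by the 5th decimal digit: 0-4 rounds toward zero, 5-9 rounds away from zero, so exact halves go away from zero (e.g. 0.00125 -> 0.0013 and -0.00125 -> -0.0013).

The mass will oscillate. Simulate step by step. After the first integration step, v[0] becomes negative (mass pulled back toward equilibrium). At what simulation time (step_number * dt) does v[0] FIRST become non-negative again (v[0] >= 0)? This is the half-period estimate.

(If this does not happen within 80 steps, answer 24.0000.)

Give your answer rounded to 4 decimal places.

Step 0: x=[10.8000] v=[0.0000]
Step 1: x=[10.3350] v=[-1.5500]
Step 2: x=[9.4748] v=[-2.8675]
Step 3: x=[8.3483] v=[-3.7549]
Step 4: x=[7.1246] v=[-4.0791]
Step 5: x=[5.9872] v=[-3.7914]
Step 6: x=[5.1067] v=[-2.9350]
Step 7: x=[4.6152] v=[-1.6383]
Step 8: x=[4.5864] v=[-0.0959]
Step 9: x=[5.0247] v=[1.4609]
First v>=0 after going negative at step 9, time=2.7000

Answer: 2.7000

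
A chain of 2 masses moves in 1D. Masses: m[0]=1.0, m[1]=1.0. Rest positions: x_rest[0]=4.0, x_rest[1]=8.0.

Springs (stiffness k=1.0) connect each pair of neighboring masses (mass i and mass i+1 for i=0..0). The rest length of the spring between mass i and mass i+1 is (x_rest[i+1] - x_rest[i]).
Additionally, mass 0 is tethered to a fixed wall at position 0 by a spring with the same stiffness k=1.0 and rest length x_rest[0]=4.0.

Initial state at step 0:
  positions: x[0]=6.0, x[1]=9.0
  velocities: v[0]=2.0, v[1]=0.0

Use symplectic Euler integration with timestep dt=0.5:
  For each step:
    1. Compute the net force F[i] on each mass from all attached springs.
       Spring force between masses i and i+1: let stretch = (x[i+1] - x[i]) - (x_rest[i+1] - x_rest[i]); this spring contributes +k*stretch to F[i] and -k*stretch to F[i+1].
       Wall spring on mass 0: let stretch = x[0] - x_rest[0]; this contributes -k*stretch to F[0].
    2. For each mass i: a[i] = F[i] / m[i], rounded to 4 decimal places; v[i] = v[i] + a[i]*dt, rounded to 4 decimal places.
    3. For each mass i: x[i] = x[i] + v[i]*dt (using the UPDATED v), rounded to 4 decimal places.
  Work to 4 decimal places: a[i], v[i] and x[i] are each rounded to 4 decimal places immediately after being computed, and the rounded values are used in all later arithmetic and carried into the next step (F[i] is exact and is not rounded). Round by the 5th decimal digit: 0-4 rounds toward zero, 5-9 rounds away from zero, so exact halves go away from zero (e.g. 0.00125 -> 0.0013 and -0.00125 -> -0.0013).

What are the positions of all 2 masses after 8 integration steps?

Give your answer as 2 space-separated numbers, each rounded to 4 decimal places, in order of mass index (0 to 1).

Step 0: x=[6.0000 9.0000] v=[2.0000 0.0000]
Step 1: x=[6.2500 9.2500] v=[0.5000 0.5000]
Step 2: x=[5.6875 9.7500] v=[-1.1250 1.0000]
Step 3: x=[4.7188 10.2344] v=[-1.9375 0.9688]
Step 4: x=[3.9493 10.3399] v=[-1.5391 0.2110]
Step 5: x=[3.7901 9.8478] v=[-0.3185 -0.9843]
Step 6: x=[4.1978 8.8412] v=[0.8153 -2.0132]
Step 7: x=[4.7169 7.6738] v=[1.0381 -2.3349]
Step 8: x=[4.7960 6.7671] v=[0.1581 -1.8134]

Answer: 4.7960 6.7671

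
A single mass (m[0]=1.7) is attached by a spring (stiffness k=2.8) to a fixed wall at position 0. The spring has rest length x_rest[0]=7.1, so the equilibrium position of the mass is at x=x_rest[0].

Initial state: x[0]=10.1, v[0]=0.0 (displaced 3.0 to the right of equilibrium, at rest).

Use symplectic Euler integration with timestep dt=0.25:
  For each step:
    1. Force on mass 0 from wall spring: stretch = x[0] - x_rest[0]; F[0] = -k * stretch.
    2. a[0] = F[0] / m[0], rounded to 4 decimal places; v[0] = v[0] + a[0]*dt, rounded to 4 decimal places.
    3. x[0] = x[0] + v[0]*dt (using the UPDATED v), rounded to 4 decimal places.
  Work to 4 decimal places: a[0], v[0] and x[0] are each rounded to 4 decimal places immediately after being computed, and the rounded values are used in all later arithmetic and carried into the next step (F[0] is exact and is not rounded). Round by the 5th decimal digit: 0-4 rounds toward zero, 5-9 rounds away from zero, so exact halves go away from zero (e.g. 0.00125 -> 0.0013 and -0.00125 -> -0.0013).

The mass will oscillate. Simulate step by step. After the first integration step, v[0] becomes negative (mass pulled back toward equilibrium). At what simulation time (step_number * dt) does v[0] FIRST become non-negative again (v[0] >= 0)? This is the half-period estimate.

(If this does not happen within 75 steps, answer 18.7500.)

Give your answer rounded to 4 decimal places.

Answer: 2.5000

Derivation:
Step 0: x=[10.1000] v=[0.0000]
Step 1: x=[9.7912] v=[-1.2353]
Step 2: x=[9.2053] v=[-2.3435]
Step 3: x=[8.4027] v=[-3.2104]
Step 4: x=[7.4660] v=[-3.7468]
Step 5: x=[6.4916] v=[-3.8975]
Step 6: x=[5.5799] v=[-3.6470]
Step 7: x=[4.8246] v=[-3.0211]
Step 8: x=[4.3036] v=[-2.0842]
Step 9: x=[4.0704] v=[-0.9328]
Step 10: x=[4.1491] v=[0.3147]
First v>=0 after going negative at step 10, time=2.5000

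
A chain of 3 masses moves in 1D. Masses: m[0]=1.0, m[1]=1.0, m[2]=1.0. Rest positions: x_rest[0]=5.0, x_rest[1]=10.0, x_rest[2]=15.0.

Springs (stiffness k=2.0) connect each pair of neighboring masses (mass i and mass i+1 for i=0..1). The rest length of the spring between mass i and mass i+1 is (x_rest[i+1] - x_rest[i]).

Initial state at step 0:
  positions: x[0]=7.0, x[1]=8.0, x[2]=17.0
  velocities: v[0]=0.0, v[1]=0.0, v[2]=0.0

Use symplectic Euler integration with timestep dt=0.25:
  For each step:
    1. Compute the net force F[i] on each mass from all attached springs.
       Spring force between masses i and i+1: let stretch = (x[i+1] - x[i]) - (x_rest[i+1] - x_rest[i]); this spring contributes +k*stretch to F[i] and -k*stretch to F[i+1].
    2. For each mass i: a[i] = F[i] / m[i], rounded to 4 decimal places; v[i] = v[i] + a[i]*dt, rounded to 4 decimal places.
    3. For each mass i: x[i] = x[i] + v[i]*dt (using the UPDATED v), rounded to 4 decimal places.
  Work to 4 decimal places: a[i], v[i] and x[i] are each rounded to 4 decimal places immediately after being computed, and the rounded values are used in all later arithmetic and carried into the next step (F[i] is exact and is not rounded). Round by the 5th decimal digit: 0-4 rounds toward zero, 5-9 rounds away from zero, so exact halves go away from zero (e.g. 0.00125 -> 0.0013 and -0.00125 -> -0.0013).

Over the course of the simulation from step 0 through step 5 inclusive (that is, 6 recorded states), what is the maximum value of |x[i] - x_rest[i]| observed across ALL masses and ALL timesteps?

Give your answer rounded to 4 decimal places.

Answer: 3.3577

Derivation:
Step 0: x=[7.0000 8.0000 17.0000] v=[0.0000 0.0000 0.0000]
Step 1: x=[6.5000 9.0000 16.5000] v=[-2.0000 4.0000 -2.0000]
Step 2: x=[5.6875 10.6250 15.6875] v=[-3.2500 6.5000 -3.2500]
Step 3: x=[4.8672 12.2656 14.8672] v=[-3.2813 6.5625 -3.2813]
Step 4: x=[4.3467 13.3066 14.3467] v=[-2.0821 4.1641 -2.0821]
Step 5: x=[4.3212 13.3577 14.3212] v=[-0.1022 0.2042 -0.1022]
Max displacement = 3.3577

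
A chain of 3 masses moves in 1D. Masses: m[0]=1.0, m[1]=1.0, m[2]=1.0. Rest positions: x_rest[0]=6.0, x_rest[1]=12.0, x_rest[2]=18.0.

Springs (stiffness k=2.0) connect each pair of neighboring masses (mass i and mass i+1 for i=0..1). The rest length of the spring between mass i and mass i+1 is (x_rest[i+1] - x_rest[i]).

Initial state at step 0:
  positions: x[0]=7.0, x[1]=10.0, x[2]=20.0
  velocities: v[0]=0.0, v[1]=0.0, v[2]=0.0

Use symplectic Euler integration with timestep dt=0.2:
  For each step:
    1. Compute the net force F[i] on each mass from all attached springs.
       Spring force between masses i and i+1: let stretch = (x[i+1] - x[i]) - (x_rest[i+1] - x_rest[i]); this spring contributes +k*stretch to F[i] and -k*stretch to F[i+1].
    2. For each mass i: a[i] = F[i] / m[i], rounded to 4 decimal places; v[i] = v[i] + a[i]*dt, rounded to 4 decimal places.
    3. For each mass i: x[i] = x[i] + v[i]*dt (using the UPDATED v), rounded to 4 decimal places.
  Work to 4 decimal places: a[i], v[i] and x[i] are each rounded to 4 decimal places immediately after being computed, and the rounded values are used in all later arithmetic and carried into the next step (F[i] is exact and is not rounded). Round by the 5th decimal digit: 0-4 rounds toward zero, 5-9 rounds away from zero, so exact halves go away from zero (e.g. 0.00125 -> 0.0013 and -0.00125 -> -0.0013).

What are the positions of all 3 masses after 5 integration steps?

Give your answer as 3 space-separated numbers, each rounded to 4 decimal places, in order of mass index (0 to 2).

Step 0: x=[7.0000 10.0000 20.0000] v=[0.0000 0.0000 0.0000]
Step 1: x=[6.7600 10.5600 19.6800] v=[-1.2000 2.8000 -1.6000]
Step 2: x=[6.3440 11.5456 19.1104] v=[-2.0800 4.9280 -2.8480]
Step 3: x=[5.8641 12.7203 18.4156] v=[-2.3994 5.8733 -3.4739]
Step 4: x=[5.4527 13.8021 17.7452] v=[-2.0569 5.4089 -3.3520]
Step 5: x=[5.2293 14.5314 17.2394] v=[-1.1171 3.6464 -2.5292]

Answer: 5.2293 14.5314 17.2394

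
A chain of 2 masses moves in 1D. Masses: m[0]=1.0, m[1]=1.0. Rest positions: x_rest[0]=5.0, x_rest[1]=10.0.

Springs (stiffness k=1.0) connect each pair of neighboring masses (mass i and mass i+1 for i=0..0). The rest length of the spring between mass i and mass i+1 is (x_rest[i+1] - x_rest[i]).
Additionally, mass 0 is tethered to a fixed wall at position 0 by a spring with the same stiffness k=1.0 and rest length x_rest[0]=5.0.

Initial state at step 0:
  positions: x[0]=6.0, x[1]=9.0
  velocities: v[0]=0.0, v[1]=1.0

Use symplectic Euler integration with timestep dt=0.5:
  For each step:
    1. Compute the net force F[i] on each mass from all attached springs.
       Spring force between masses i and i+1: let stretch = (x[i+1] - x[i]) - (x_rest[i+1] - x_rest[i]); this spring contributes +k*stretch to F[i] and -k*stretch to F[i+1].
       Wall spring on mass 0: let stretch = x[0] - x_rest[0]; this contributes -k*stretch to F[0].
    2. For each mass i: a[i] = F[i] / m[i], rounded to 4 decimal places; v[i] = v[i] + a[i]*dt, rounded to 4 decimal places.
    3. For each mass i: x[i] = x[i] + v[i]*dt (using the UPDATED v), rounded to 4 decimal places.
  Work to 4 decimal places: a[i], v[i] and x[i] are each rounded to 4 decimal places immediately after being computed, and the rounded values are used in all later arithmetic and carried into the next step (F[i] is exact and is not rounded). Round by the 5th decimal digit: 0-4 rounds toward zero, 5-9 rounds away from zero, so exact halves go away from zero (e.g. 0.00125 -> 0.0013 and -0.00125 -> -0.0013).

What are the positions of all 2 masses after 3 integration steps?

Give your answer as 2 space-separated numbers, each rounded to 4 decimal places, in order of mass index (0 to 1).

Step 0: x=[6.0000 9.0000] v=[0.0000 1.0000]
Step 1: x=[5.2500 10.0000] v=[-1.5000 2.0000]
Step 2: x=[4.3750 11.0625] v=[-1.7500 2.1250]
Step 3: x=[4.0781 11.7032] v=[-0.5938 1.2813]

Answer: 4.0781 11.7032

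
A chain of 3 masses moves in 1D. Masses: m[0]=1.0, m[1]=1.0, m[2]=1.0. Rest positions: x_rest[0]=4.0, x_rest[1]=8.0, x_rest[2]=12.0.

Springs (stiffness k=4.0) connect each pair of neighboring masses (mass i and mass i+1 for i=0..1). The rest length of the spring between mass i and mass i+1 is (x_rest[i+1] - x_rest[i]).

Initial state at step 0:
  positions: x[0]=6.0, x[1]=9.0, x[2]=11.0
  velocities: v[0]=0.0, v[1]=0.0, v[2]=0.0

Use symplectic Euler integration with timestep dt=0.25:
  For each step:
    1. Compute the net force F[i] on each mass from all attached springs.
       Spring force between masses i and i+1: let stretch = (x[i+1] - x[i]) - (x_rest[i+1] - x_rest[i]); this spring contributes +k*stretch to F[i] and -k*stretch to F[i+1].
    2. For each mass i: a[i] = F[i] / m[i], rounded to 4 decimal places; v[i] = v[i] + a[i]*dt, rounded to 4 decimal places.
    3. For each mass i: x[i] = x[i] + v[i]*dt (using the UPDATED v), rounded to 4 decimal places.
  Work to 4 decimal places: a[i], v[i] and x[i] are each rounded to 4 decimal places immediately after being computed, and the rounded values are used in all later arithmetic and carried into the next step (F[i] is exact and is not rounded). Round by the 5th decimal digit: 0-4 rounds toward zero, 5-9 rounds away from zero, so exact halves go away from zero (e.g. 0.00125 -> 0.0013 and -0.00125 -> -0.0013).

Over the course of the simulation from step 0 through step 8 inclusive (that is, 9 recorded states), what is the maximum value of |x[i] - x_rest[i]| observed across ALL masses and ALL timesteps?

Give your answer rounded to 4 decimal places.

Answer: 2.0762

Derivation:
Step 0: x=[6.0000 9.0000 11.0000] v=[0.0000 0.0000 0.0000]
Step 1: x=[5.7500 8.7500 11.5000] v=[-1.0000 -1.0000 2.0000]
Step 2: x=[5.2500 8.4375 12.3125] v=[-2.0000 -1.2500 3.2500]
Step 3: x=[4.5469 8.2969 13.1563] v=[-2.8125 -0.5625 3.3750]
Step 4: x=[3.7813 8.4336 13.7852] v=[-3.0625 0.5469 2.5156]
Step 5: x=[3.1788 8.7452 14.0762] v=[-2.4102 1.2462 1.1640]
Step 6: x=[2.9679 8.9979 14.0345] v=[-0.8438 1.0108 -0.1670]
Step 7: x=[3.2645 9.0023 13.7336] v=[1.1862 0.0174 -1.2036]
Step 8: x=[3.9955 8.7550 13.2499] v=[2.9240 -0.9891 -1.9349]
Max displacement = 2.0762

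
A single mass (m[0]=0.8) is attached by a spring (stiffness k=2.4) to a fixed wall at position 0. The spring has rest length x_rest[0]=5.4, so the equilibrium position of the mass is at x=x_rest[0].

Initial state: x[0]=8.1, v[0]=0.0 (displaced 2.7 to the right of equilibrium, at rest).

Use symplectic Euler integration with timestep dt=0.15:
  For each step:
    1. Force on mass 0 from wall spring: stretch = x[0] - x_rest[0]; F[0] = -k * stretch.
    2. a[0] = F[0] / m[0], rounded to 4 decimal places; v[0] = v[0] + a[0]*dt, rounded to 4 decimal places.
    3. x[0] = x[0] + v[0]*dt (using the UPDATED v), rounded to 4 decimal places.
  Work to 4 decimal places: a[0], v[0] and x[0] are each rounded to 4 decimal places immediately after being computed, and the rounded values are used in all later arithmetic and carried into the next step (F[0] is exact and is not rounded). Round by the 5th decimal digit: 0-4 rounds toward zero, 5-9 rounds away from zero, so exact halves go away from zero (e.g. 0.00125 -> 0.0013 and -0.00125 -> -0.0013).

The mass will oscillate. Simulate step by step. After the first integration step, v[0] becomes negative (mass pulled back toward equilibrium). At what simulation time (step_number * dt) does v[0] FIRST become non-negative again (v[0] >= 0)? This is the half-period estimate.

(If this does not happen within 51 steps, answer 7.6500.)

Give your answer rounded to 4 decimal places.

Answer: 1.9500

Derivation:
Step 0: x=[8.1000] v=[0.0000]
Step 1: x=[7.9178] v=[-1.2150]
Step 2: x=[7.5656] v=[-2.3480]
Step 3: x=[7.0672] v=[-3.3225]
Step 4: x=[6.4563] v=[-4.0727]
Step 5: x=[5.7741] v=[-4.5480]
Step 6: x=[5.0667] v=[-4.7163]
Step 7: x=[4.3818] v=[-4.5663]
Step 8: x=[3.7656] v=[-4.1081]
Step 9: x=[3.2597] v=[-3.3726]
Step 10: x=[2.8983] v=[-2.4095]
Step 11: x=[2.7057] v=[-1.2837]
Step 12: x=[2.6950] v=[-0.0713]
Step 13: x=[2.8669] v=[1.1460]
First v>=0 after going negative at step 13, time=1.9500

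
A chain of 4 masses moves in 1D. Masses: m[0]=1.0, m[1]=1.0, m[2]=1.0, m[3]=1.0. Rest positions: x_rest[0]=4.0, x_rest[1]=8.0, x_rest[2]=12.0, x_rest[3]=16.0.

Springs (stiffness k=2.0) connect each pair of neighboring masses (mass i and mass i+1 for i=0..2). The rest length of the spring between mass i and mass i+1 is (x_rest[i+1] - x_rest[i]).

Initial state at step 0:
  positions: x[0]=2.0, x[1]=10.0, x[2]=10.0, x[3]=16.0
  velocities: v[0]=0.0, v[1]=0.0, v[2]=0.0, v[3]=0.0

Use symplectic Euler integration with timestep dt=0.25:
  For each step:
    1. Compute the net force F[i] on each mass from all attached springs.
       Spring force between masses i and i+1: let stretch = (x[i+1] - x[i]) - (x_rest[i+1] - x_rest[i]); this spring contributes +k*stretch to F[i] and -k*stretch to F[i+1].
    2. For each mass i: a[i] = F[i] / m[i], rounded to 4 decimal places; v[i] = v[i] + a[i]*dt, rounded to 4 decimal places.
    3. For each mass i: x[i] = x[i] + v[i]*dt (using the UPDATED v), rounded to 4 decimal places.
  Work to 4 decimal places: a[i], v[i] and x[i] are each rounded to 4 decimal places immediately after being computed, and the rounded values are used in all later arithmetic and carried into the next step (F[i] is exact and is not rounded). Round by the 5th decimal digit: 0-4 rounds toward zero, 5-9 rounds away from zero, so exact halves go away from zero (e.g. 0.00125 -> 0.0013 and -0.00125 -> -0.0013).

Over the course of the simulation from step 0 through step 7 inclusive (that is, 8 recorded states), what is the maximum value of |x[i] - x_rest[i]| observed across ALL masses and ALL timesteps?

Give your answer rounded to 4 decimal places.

Step 0: x=[2.0000 10.0000 10.0000 16.0000] v=[0.0000 0.0000 0.0000 0.0000]
Step 1: x=[2.5000 9.0000 10.7500 15.7500] v=[2.0000 -4.0000 3.0000 -1.0000]
Step 2: x=[3.3125 7.4063 11.9063 15.3750] v=[3.2500 -6.3750 4.6250 -1.5000]
Step 3: x=[4.1367 5.8633 12.9337 15.0664] v=[3.2969 -6.1719 4.1094 -1.2344]
Step 4: x=[4.6768 4.9883 13.3439 14.9912] v=[2.1602 -3.5000 1.6406 -0.3008]
Step 5: x=[4.7558 5.1188 12.9155 15.2101] v=[0.3160 0.5221 -1.7136 0.8756]
Step 6: x=[4.3802 6.1786 11.7993 15.6422] v=[-1.5025 4.2390 -4.4647 1.7283]
Step 7: x=[3.7294 7.7162 10.4609 16.0939] v=[-2.6033 6.1502 -5.3536 1.8069]
Max displacement = 3.0117

Answer: 3.0117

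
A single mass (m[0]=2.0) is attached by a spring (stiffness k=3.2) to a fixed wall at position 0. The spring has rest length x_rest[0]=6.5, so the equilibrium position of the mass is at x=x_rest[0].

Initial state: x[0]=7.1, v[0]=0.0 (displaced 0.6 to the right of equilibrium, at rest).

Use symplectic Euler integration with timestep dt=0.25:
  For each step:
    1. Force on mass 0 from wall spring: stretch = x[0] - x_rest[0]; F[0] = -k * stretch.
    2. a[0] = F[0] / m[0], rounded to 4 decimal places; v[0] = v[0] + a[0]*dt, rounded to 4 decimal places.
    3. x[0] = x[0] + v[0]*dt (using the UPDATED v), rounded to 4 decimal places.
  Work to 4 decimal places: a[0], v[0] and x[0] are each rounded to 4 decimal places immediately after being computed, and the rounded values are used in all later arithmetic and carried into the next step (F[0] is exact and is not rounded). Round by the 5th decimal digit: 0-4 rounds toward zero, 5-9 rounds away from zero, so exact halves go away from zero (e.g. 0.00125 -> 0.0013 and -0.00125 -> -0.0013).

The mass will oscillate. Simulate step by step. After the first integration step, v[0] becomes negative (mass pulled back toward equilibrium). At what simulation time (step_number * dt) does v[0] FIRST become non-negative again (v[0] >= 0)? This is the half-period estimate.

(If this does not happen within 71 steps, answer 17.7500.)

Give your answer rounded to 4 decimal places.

Answer: 2.5000

Derivation:
Step 0: x=[7.1000] v=[0.0000]
Step 1: x=[7.0400] v=[-0.2400]
Step 2: x=[6.9260] v=[-0.4560]
Step 3: x=[6.7694] v=[-0.6264]
Step 4: x=[6.5859] v=[-0.7342]
Step 5: x=[6.3938] v=[-0.7686]
Step 6: x=[6.2123] v=[-0.7261]
Step 7: x=[6.0596] v=[-0.6110]
Step 8: x=[5.9509] v=[-0.4349]
Step 9: x=[5.8971] v=[-0.2153]
Step 10: x=[5.9036] v=[0.0259]
First v>=0 after going negative at step 10, time=2.5000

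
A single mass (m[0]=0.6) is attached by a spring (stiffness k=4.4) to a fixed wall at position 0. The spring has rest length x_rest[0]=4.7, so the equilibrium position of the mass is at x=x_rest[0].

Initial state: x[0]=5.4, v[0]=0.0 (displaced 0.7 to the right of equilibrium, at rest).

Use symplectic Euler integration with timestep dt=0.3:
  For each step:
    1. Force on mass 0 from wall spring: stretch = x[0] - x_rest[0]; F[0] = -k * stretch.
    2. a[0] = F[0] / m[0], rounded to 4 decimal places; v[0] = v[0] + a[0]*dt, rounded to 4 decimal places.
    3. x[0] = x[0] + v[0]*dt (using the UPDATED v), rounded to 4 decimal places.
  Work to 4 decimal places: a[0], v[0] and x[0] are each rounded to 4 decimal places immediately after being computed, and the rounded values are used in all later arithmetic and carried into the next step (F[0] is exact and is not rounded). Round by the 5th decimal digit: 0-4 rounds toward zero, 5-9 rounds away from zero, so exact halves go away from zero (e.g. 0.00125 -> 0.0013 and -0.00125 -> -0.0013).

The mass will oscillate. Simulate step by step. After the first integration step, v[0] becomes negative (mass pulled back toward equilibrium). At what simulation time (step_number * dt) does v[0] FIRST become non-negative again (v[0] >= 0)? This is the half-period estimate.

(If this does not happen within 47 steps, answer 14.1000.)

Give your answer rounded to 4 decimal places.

Answer: 1.2000

Derivation:
Step 0: x=[5.4000] v=[0.0000]
Step 1: x=[4.9380] v=[-1.5400]
Step 2: x=[4.3189] v=[-2.0636]
Step 3: x=[3.9513] v=[-1.2252]
Step 4: x=[4.0779] v=[0.4220]
First v>=0 after going negative at step 4, time=1.2000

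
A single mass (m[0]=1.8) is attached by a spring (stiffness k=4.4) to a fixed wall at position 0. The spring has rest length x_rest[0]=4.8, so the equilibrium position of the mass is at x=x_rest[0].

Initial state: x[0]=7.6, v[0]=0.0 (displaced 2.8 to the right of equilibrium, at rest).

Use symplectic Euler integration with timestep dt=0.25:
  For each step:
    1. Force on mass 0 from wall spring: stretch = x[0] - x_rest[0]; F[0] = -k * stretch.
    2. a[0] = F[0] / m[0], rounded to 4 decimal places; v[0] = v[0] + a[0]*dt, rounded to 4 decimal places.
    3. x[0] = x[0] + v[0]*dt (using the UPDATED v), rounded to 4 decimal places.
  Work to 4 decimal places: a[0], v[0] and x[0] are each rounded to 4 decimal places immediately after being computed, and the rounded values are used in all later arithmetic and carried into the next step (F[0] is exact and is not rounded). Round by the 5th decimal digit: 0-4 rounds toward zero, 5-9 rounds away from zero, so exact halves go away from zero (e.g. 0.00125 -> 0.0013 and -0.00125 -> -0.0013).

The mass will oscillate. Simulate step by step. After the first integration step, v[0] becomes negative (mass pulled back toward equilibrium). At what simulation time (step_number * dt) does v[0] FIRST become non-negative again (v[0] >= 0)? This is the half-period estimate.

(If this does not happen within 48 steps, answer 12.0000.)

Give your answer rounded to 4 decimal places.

Answer: 2.0000

Derivation:
Step 0: x=[7.6000] v=[0.0000]
Step 1: x=[7.1722] v=[-1.7111]
Step 2: x=[6.3820] v=[-3.1608]
Step 3: x=[5.3501] v=[-4.1276]
Step 4: x=[4.2342] v=[-4.4638]
Step 5: x=[3.2047] v=[-4.1180]
Step 6: x=[2.4189] v=[-3.1431]
Step 7: x=[1.9969] v=[-1.6880]
Step 8: x=[2.0032] v=[0.0250]
First v>=0 after going negative at step 8, time=2.0000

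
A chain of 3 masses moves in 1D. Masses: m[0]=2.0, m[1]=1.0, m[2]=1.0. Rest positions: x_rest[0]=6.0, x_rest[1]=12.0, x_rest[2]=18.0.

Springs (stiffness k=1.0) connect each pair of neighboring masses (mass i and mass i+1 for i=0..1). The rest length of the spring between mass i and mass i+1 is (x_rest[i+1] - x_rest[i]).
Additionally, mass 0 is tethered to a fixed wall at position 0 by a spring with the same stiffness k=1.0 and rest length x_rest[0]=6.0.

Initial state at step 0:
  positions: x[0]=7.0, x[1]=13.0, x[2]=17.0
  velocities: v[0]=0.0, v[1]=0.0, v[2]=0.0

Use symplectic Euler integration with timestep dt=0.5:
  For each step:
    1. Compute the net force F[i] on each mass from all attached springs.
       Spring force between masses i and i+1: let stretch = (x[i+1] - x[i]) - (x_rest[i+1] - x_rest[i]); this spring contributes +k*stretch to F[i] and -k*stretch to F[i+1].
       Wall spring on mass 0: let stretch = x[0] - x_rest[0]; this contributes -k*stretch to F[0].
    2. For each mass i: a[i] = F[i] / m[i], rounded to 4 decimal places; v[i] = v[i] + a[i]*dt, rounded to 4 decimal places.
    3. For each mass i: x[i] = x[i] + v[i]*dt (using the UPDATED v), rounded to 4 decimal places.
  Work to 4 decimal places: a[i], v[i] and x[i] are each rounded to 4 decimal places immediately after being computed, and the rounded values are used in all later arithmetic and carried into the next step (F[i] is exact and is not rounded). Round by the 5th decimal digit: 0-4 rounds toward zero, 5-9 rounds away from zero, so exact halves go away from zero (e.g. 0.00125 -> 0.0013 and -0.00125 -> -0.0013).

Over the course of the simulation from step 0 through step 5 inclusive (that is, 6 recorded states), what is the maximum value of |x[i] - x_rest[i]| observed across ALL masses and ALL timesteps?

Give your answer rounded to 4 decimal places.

Answer: 1.1915

Derivation:
Step 0: x=[7.0000 13.0000 17.0000] v=[0.0000 0.0000 0.0000]
Step 1: x=[6.8750 12.5000 17.5000] v=[-0.2500 -1.0000 1.0000]
Step 2: x=[6.5938 11.8438 18.2500] v=[-0.5625 -1.3125 1.5000]
Step 3: x=[6.1446 11.4766 18.8985] v=[-0.8985 -0.7344 1.2969]
Step 4: x=[5.5938 11.6319 19.1915] v=[-1.1017 0.3106 0.5860]
Step 5: x=[5.0985 12.1676 19.0946] v=[-0.9906 1.0714 -0.1938]
Max displacement = 1.1915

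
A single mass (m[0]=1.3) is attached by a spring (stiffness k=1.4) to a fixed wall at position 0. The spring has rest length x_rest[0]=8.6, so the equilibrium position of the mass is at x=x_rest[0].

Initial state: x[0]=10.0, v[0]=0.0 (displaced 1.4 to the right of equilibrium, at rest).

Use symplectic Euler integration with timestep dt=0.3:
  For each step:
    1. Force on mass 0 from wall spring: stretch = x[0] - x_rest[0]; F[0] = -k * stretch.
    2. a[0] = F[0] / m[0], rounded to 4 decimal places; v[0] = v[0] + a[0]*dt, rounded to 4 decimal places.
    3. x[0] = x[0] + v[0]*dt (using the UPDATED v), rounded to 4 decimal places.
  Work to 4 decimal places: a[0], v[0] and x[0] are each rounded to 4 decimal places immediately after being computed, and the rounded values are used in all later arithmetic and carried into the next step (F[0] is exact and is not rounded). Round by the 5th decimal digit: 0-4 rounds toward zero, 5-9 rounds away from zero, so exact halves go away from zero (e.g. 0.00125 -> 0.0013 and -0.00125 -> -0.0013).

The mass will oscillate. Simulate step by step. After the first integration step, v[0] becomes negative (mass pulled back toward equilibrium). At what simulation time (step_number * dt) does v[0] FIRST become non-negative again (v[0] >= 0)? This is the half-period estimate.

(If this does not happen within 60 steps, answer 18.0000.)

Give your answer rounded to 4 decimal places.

Answer: 3.3000

Derivation:
Step 0: x=[10.0000] v=[0.0000]
Step 1: x=[9.8643] v=[-0.4523]
Step 2: x=[9.6061] v=[-0.8608]
Step 3: x=[9.2503] v=[-1.1859]
Step 4: x=[8.8315] v=[-1.3960]
Step 5: x=[8.3903] v=[-1.4708]
Step 6: x=[7.9694] v=[-1.4031]
Step 7: x=[7.6096] v=[-1.1994]
Step 8: x=[7.3458] v=[-0.8794]
Step 9: x=[7.2035] v=[-0.4742]
Step 10: x=[7.1966] v=[-0.0230]
Step 11: x=[7.3257] v=[0.4304]
First v>=0 after going negative at step 11, time=3.3000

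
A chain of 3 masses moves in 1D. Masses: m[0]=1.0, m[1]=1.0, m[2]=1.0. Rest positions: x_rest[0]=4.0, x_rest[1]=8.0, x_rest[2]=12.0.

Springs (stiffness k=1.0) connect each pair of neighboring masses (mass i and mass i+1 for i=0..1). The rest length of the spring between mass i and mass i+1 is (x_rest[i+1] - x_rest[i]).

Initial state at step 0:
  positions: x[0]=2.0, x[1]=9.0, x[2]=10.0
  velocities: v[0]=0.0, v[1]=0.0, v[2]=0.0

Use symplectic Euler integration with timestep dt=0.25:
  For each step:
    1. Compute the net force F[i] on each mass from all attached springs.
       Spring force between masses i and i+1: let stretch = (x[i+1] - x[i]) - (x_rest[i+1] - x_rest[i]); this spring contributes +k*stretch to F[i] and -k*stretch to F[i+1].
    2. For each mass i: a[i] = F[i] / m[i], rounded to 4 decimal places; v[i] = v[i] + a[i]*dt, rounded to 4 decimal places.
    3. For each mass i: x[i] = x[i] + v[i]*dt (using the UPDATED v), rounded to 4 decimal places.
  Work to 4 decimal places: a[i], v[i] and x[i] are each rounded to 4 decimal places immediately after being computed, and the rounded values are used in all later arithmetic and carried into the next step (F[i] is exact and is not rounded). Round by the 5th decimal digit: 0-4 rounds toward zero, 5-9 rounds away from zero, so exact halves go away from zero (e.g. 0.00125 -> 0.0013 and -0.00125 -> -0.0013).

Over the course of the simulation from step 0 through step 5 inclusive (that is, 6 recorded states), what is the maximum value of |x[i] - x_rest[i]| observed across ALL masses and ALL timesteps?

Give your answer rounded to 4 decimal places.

Step 0: x=[2.0000 9.0000 10.0000] v=[0.0000 0.0000 0.0000]
Step 1: x=[2.1875 8.6250 10.1875] v=[0.7500 -1.5000 0.7500]
Step 2: x=[2.5274 7.9453 10.5274] v=[1.3594 -2.7188 1.3594]
Step 3: x=[2.9559 7.0884 10.9559] v=[1.7139 -3.4278 1.7139]
Step 4: x=[3.3927 6.2149 11.3927] v=[1.7470 -3.4941 1.7470]
Step 5: x=[3.7559 5.4886 11.7559] v=[1.4526 -2.9052 1.4526]
Max displacement = 2.5114

Answer: 2.5114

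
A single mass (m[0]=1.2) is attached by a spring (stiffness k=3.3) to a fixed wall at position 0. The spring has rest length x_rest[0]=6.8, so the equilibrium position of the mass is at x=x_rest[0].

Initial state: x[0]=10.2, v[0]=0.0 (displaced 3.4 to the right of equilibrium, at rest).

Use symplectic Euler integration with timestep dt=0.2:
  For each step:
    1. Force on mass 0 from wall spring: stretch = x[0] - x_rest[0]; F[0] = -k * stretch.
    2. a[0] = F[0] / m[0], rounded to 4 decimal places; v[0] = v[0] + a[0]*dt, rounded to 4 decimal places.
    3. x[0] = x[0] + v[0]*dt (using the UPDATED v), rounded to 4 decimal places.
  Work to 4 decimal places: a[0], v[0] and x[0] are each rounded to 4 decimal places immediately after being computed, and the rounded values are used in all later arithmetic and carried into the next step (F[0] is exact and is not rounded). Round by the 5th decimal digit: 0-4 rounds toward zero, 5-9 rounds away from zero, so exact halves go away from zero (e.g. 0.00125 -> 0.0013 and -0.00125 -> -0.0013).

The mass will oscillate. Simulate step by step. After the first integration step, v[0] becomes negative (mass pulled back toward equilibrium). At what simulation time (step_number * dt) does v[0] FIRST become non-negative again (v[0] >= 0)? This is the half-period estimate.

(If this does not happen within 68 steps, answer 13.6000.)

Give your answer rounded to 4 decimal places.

Answer: 2.0000

Derivation:
Step 0: x=[10.2000] v=[0.0000]
Step 1: x=[9.8260] v=[-1.8700]
Step 2: x=[9.1191] v=[-3.5343]
Step 3: x=[8.1571] v=[-4.8098]
Step 4: x=[7.0459] v=[-5.5562]
Step 5: x=[5.9076] v=[-5.6914]
Step 6: x=[4.8675] v=[-5.2006]
Step 7: x=[4.0400] v=[-4.1377]
Step 8: x=[3.5161] v=[-2.6197]
Step 9: x=[3.3534] v=[-0.8136]
Step 10: x=[3.5698] v=[1.0820]
First v>=0 after going negative at step 10, time=2.0000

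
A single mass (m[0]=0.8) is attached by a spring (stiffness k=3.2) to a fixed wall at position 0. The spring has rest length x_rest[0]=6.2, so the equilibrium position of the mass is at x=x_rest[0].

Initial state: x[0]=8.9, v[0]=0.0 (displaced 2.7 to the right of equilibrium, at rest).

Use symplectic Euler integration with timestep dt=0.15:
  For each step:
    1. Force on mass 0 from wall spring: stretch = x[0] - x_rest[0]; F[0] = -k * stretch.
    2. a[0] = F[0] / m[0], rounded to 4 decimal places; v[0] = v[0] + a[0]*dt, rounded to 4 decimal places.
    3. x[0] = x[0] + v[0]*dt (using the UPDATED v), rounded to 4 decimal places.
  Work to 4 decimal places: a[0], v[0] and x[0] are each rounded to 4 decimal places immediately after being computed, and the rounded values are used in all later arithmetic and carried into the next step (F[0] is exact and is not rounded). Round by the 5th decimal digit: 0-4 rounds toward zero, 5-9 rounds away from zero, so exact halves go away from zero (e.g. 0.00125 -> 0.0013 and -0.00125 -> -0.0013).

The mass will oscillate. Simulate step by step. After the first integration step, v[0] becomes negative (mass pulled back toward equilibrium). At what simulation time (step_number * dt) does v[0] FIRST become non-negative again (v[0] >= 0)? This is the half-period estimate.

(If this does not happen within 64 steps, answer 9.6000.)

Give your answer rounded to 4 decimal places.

Step 0: x=[8.9000] v=[0.0000]
Step 1: x=[8.6570] v=[-1.6200]
Step 2: x=[8.1929] v=[-3.0942]
Step 3: x=[7.5494] v=[-4.2899]
Step 4: x=[6.7845] v=[-5.0995]
Step 5: x=[5.9670] v=[-5.4502]
Step 6: x=[5.1704] v=[-5.3104]
Step 7: x=[4.4665] v=[-4.6926]
Step 8: x=[3.9186] v=[-3.6525]
Step 9: x=[3.5760] v=[-2.2837]
Step 10: x=[3.4696] v=[-0.7093]
Step 11: x=[3.6089] v=[0.9289]
First v>=0 after going negative at step 11, time=1.6500

Answer: 1.6500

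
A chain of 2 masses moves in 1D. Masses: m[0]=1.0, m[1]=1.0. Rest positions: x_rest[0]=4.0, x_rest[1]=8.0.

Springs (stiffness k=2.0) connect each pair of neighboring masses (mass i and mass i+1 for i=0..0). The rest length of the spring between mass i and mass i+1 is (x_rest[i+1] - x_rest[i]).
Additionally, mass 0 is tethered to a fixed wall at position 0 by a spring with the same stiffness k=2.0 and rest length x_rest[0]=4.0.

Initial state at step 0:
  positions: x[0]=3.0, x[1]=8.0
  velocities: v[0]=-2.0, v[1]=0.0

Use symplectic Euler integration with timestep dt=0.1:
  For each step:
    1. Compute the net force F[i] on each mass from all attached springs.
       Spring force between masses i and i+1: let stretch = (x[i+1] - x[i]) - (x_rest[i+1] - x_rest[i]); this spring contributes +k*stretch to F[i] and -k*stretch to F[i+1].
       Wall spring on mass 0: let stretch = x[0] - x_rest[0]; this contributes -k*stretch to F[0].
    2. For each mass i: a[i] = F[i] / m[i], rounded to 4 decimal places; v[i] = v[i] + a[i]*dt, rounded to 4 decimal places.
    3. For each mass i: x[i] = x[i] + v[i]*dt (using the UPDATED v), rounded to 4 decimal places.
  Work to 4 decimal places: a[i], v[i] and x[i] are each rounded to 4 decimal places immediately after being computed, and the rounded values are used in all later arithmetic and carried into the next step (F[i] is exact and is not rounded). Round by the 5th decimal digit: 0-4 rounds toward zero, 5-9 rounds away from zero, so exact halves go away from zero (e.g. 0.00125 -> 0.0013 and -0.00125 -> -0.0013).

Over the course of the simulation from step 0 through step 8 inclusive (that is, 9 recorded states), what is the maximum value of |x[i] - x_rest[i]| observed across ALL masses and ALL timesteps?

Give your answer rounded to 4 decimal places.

Answer: 1.3517

Derivation:
Step 0: x=[3.0000 8.0000] v=[-2.0000 0.0000]
Step 1: x=[2.8400 7.9800] v=[-1.6000 -0.2000]
Step 2: x=[2.7260 7.9372] v=[-1.1400 -0.4280]
Step 3: x=[2.6617 7.8702] v=[-0.6430 -0.6702]
Step 4: x=[2.6483 7.7790] v=[-0.1336 -0.9119]
Step 5: x=[2.6846 7.6652] v=[0.3629 -1.1380]
Step 6: x=[2.7668 7.5318] v=[0.8221 -1.3341]
Step 7: x=[2.8890 7.3831] v=[1.2217 -1.4871]
Step 8: x=[3.0433 7.2245] v=[1.5427 -1.5859]
Max displacement = 1.3517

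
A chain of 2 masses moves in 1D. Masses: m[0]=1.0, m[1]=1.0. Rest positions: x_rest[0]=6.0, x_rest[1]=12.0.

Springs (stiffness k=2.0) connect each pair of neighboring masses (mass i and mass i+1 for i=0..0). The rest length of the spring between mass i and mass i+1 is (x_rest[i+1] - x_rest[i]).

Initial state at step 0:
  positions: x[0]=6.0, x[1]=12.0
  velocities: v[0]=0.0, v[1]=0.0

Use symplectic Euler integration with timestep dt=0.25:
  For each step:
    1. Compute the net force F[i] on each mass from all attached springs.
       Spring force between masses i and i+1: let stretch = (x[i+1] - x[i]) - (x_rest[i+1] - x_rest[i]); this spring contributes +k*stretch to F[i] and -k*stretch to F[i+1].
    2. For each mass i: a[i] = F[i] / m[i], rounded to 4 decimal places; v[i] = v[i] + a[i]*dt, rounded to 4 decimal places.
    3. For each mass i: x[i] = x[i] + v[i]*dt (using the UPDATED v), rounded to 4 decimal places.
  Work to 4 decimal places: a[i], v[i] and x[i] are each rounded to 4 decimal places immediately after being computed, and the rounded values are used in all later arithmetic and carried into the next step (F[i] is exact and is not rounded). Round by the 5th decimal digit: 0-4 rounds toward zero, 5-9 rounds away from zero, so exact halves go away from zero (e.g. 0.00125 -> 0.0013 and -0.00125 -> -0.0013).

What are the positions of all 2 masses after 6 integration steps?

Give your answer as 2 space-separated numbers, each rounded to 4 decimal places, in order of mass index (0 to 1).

Answer: 6.0000 12.0000

Derivation:
Step 0: x=[6.0000 12.0000] v=[0.0000 0.0000]
Step 1: x=[6.0000 12.0000] v=[0.0000 0.0000]
Step 2: x=[6.0000 12.0000] v=[0.0000 0.0000]
Step 3: x=[6.0000 12.0000] v=[0.0000 0.0000]
Step 4: x=[6.0000 12.0000] v=[0.0000 0.0000]
Step 5: x=[6.0000 12.0000] v=[0.0000 0.0000]
Step 6: x=[6.0000 12.0000] v=[0.0000 0.0000]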